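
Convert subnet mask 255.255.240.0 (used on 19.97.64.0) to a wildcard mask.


Subnet mask: 255.255.240.0
Wildcard = 255.255.255.255 - subnet mask
255 - 255 = 0
255 - 255 = 0
255 - 240 = 15
255 - 0 = 255
Wildcard: 0.0.15.255


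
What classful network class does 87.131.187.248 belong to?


First octet: 87
Binary: 01010111
0xxxxxxx -> Class A (1-126)
Class A, default mask 255.0.0.0 (/8)


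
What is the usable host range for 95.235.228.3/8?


Network: 95.0.0.0
Broadcast: 95.255.255.255
First usable = network + 1
Last usable = broadcast - 1
Range: 95.0.0.1 to 95.255.255.254


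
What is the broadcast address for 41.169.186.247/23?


Network: 41.169.186.0/23
Host bits = 9
Set all host bits to 1:
Broadcast: 41.169.187.255


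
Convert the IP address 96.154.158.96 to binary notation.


96 = 01100000
154 = 10011010
158 = 10011110
96 = 01100000
Binary: 01100000.10011010.10011110.01100000


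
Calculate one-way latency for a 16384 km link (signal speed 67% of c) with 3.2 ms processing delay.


Speed = 0.67 * 3e5 km/s = 201000 km/s
Propagation delay = 16384 / 201000 = 0.0815 s = 81.5124 ms
Processing delay = 3.2 ms
Total one-way latency = 84.7124 ms


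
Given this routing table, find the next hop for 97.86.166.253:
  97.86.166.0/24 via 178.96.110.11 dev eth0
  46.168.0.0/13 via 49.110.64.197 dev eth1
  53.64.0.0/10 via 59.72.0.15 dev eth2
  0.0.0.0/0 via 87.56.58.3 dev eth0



Longest prefix match for 97.86.166.253:
  /24 97.86.166.0: MATCH
  /13 46.168.0.0: no
  /10 53.64.0.0: no
  /0 0.0.0.0: MATCH
Selected: next-hop 178.96.110.11 via eth0 (matched /24)


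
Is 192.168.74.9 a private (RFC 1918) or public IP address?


RFC 1918 private ranges:
  10.0.0.0/8 (10.0.0.0 - 10.255.255.255)
  172.16.0.0/12 (172.16.0.0 - 172.31.255.255)
  192.168.0.0/16 (192.168.0.0 - 192.168.255.255)
Private (in 192.168.0.0/16)


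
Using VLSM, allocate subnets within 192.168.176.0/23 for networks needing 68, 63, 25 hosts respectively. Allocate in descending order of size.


68 hosts -> /25 (126 usable): 192.168.176.0/25
63 hosts -> /25 (126 usable): 192.168.176.128/25
25 hosts -> /27 (30 usable): 192.168.177.0/27
Allocation: 192.168.176.0/25 (68 hosts, 126 usable); 192.168.176.128/25 (63 hosts, 126 usable); 192.168.177.0/27 (25 hosts, 30 usable)


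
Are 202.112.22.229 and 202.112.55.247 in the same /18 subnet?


Mask: 255.255.192.0
202.112.22.229 AND mask = 202.112.0.0
202.112.55.247 AND mask = 202.112.0.0
Yes, same subnet (202.112.0.0)


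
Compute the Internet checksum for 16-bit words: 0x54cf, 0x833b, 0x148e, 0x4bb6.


Sum all words (with carry folding):
+ 0x54cf = 0x54cf
+ 0x833b = 0xd80a
+ 0x148e = 0xec98
+ 0x4bb6 = 0x384f
One's complement: ~0x384f
Checksum = 0xc7b0


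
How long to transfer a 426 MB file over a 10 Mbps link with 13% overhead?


Effective throughput = 10 * (1 - 13/100) = 8.7 Mbps
File size in Mb = 426 * 8 = 3408 Mb
Time = 3408 / 8.7
Time = 391.7241 seconds


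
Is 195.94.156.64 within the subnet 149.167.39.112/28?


Subnet network: 149.167.39.112
Test IP AND mask: 195.94.156.64
No, 195.94.156.64 is not in 149.167.39.112/28


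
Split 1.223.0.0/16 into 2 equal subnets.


New prefix = 16 + 1 = 17
Each subnet has 32768 addresses
  1.223.0.0/17
  1.223.128.0/17
Subnets: 1.223.0.0/17, 1.223.128.0/17


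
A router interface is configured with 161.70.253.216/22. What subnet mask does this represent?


/22 means 22 network bits, 10 host bits
Binary: 11111111111111111111110000000000
Mask: 255.255.252.0


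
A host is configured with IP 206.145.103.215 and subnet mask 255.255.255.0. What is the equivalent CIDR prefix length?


Binary: 11111111.11111111.11111111.00000000
Count leading 1s
Prefix: /24


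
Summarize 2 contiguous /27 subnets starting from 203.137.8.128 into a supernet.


Original prefix: /27
Number of subnets: 2 = 2^1
New prefix = 27 - 1 = 26
Supernet: 203.137.8.128/26


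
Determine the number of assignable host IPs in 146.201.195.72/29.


Host bits = 32 - 29 = 3
Total addresses = 2^3 = 8
Usable = total - 2 (network and broadcast)
Usable hosts: 6


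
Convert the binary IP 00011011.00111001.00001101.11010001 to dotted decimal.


00011011 = 27
00111001 = 57
00001101 = 13
11010001 = 209
IP: 27.57.13.209


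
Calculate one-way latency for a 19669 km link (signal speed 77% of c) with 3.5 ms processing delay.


Speed = 0.77 * 3e5 km/s = 231000 km/s
Propagation delay = 19669 / 231000 = 0.0851 s = 85.1472 ms
Processing delay = 3.5 ms
Total one-way latency = 88.6472 ms


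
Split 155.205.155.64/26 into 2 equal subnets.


New prefix = 26 + 1 = 27
Each subnet has 32 addresses
  155.205.155.64/27
  155.205.155.96/27
Subnets: 155.205.155.64/27, 155.205.155.96/27


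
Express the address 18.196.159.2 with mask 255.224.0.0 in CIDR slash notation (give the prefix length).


Binary: 11111111.11100000.00000000.00000000
Count leading 1s
Prefix: /11


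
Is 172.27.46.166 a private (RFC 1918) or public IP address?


RFC 1918 private ranges:
  10.0.0.0/8 (10.0.0.0 - 10.255.255.255)
  172.16.0.0/12 (172.16.0.0 - 172.31.255.255)
  192.168.0.0/16 (192.168.0.0 - 192.168.255.255)
Private (in 172.16.0.0/12)


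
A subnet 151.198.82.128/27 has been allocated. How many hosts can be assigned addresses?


Host bits = 32 - 27 = 5
Total addresses = 2^5 = 32
Usable = total - 2 (network and broadcast)
Usable hosts: 30


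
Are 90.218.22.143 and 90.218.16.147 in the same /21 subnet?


Mask: 255.255.248.0
90.218.22.143 AND mask = 90.218.16.0
90.218.16.147 AND mask = 90.218.16.0
Yes, same subnet (90.218.16.0)


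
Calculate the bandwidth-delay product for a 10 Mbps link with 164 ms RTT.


BDP = bandwidth * RTT
= 10 Mbps * 164 ms
= 10 * 1e6 * 164 / 1000 bits
= 1640000 bits
= 205000 bytes
= 200.1953 KB
BDP = 1640000 bits (205000 bytes)


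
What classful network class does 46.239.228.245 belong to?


First octet: 46
Binary: 00101110
0xxxxxxx -> Class A (1-126)
Class A, default mask 255.0.0.0 (/8)


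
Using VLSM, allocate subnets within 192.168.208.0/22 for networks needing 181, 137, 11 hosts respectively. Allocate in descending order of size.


181 hosts -> /24 (254 usable): 192.168.208.0/24
137 hosts -> /24 (254 usable): 192.168.209.0/24
11 hosts -> /28 (14 usable): 192.168.210.0/28
Allocation: 192.168.208.0/24 (181 hosts, 254 usable); 192.168.209.0/24 (137 hosts, 254 usable); 192.168.210.0/28 (11 hosts, 14 usable)


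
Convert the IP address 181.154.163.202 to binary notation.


181 = 10110101
154 = 10011010
163 = 10100011
202 = 11001010
Binary: 10110101.10011010.10100011.11001010


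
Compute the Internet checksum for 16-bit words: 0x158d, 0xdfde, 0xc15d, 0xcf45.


Sum all words (with carry folding):
+ 0x158d = 0x158d
+ 0xdfde = 0xf56b
+ 0xc15d = 0xb6c9
+ 0xcf45 = 0x860f
One's complement: ~0x860f
Checksum = 0x79f0


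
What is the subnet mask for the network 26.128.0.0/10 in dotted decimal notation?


/10 means 10 network bits, 22 host bits
Binary: 11111111110000000000000000000000
Mask: 255.192.0.0


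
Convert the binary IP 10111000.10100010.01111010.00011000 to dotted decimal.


10111000 = 184
10100010 = 162
01111010 = 122
00011000 = 24
IP: 184.162.122.24


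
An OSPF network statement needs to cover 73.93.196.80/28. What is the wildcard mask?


Subnet mask: 255.255.255.240
Wildcard = 255.255.255.255 - subnet mask
255 - 255 = 0
255 - 255 = 0
255 - 255 = 0
255 - 240 = 15
Wildcard: 0.0.0.15


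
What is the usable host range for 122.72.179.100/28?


Network: 122.72.179.96
Broadcast: 122.72.179.111
First usable = network + 1
Last usable = broadcast - 1
Range: 122.72.179.97 to 122.72.179.110


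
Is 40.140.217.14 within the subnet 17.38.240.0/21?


Subnet network: 17.38.240.0
Test IP AND mask: 40.140.216.0
No, 40.140.217.14 is not in 17.38.240.0/21


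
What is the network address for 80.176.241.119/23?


IP:   01010000.10110000.11110001.01110111
Mask: 11111111.11111111.11111110.00000000
AND operation:
Net:  01010000.10110000.11110000.00000000
Network: 80.176.240.0/23


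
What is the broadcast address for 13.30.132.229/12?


Network: 13.16.0.0/12
Host bits = 20
Set all host bits to 1:
Broadcast: 13.31.255.255


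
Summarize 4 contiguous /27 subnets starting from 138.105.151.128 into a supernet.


Original prefix: /27
Number of subnets: 4 = 2^2
New prefix = 27 - 2 = 25
Supernet: 138.105.151.128/25


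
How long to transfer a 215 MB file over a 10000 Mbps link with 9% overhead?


Effective throughput = 10000 * (1 - 9/100) = 9100 Mbps
File size in Mb = 215 * 8 = 1720 Mb
Time = 1720 / 9100
Time = 0.189 seconds


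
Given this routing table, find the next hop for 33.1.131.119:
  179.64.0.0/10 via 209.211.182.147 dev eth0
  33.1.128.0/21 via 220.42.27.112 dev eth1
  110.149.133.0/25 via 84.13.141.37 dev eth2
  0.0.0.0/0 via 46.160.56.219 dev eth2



Longest prefix match for 33.1.131.119:
  /10 179.64.0.0: no
  /21 33.1.128.0: MATCH
  /25 110.149.133.0: no
  /0 0.0.0.0: MATCH
Selected: next-hop 220.42.27.112 via eth1 (matched /21)


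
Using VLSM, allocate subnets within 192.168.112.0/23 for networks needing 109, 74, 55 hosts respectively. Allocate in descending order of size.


109 hosts -> /25 (126 usable): 192.168.112.0/25
74 hosts -> /25 (126 usable): 192.168.112.128/25
55 hosts -> /26 (62 usable): 192.168.113.0/26
Allocation: 192.168.112.0/25 (109 hosts, 126 usable); 192.168.112.128/25 (74 hosts, 126 usable); 192.168.113.0/26 (55 hosts, 62 usable)


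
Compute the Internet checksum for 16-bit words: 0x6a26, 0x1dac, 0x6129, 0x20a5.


Sum all words (with carry folding):
+ 0x6a26 = 0x6a26
+ 0x1dac = 0x87d2
+ 0x6129 = 0xe8fb
+ 0x20a5 = 0x09a1
One's complement: ~0x09a1
Checksum = 0xf65e


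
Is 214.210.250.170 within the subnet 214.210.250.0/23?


Subnet network: 214.210.250.0
Test IP AND mask: 214.210.250.0
Yes, 214.210.250.170 is in 214.210.250.0/23


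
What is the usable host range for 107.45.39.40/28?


Network: 107.45.39.32
Broadcast: 107.45.39.47
First usable = network + 1
Last usable = broadcast - 1
Range: 107.45.39.33 to 107.45.39.46


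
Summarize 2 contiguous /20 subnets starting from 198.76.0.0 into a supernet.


Original prefix: /20
Number of subnets: 2 = 2^1
New prefix = 20 - 1 = 19
Supernet: 198.76.0.0/19


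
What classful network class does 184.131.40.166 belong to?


First octet: 184
Binary: 10111000
10xxxxxx -> Class B (128-191)
Class B, default mask 255.255.0.0 (/16)


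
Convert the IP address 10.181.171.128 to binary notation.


10 = 00001010
181 = 10110101
171 = 10101011
128 = 10000000
Binary: 00001010.10110101.10101011.10000000


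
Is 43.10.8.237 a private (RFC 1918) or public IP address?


RFC 1918 private ranges:
  10.0.0.0/8 (10.0.0.0 - 10.255.255.255)
  172.16.0.0/12 (172.16.0.0 - 172.31.255.255)
  192.168.0.0/16 (192.168.0.0 - 192.168.255.255)
Public (not in any RFC 1918 range)


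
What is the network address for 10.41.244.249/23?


IP:   00001010.00101001.11110100.11111001
Mask: 11111111.11111111.11111110.00000000
AND operation:
Net:  00001010.00101001.11110100.00000000
Network: 10.41.244.0/23


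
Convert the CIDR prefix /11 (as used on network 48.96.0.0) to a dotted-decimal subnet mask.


/11 means 11 network bits, 21 host bits
Binary: 11111111111000000000000000000000
Mask: 255.224.0.0


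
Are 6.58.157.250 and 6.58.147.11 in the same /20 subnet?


Mask: 255.255.240.0
6.58.157.250 AND mask = 6.58.144.0
6.58.147.11 AND mask = 6.58.144.0
Yes, same subnet (6.58.144.0)


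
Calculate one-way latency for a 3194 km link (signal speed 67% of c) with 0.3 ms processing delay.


Speed = 0.67 * 3e5 km/s = 201000 km/s
Propagation delay = 3194 / 201000 = 0.0159 s = 15.8905 ms
Processing delay = 0.3 ms
Total one-way latency = 16.1905 ms


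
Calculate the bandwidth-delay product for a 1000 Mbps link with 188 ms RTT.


BDP = bandwidth * RTT
= 1000 Mbps * 188 ms
= 1000 * 1e6 * 188 / 1000 bits
= 188000000 bits
= 23500000 bytes
= 22949.2188 KB
BDP = 188000000 bits (23500000 bytes)


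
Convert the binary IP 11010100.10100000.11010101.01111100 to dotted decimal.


11010100 = 212
10100000 = 160
11010101 = 213
01111100 = 124
IP: 212.160.213.124


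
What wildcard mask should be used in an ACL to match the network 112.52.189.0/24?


Subnet mask: 255.255.255.0
Wildcard = 255.255.255.255 - subnet mask
255 - 255 = 0
255 - 255 = 0
255 - 255 = 0
255 - 0 = 255
Wildcard: 0.0.0.255


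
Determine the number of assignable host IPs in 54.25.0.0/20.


Host bits = 32 - 20 = 12
Total addresses = 2^12 = 4096
Usable = total - 2 (network and broadcast)
Usable hosts: 4094


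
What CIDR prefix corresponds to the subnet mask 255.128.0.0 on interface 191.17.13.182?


Binary: 11111111.10000000.00000000.00000000
Count leading 1s
Prefix: /9


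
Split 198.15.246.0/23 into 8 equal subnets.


New prefix = 23 + 3 = 26
Each subnet has 64 addresses
  198.15.246.0/26
  198.15.246.64/26
  198.15.246.128/26
  198.15.246.192/26
  198.15.247.0/26
  198.15.247.64/26
  198.15.247.128/26
  198.15.247.192/26
Subnets: 198.15.246.0/26, 198.15.246.64/26, 198.15.246.128/26, 198.15.246.192/26, 198.15.247.0/26, 198.15.247.64/26, 198.15.247.128/26, 198.15.247.192/26


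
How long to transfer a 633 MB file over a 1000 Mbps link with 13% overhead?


Effective throughput = 1000 * (1 - 13/100) = 870 Mbps
File size in Mb = 633 * 8 = 5064 Mb
Time = 5064 / 870
Time = 5.8207 seconds


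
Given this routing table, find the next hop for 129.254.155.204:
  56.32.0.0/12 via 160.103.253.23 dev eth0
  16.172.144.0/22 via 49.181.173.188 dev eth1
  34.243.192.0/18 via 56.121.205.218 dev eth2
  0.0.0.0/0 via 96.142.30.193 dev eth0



Longest prefix match for 129.254.155.204:
  /12 56.32.0.0: no
  /22 16.172.144.0: no
  /18 34.243.192.0: no
  /0 0.0.0.0: MATCH
Selected: next-hop 96.142.30.193 via eth0 (matched /0)


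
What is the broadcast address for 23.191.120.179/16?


Network: 23.191.0.0/16
Host bits = 16
Set all host bits to 1:
Broadcast: 23.191.255.255


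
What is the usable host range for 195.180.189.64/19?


Network: 195.180.160.0
Broadcast: 195.180.191.255
First usable = network + 1
Last usable = broadcast - 1
Range: 195.180.160.1 to 195.180.191.254


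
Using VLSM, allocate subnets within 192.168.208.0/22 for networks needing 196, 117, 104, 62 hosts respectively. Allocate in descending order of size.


196 hosts -> /24 (254 usable): 192.168.208.0/24
117 hosts -> /25 (126 usable): 192.168.209.0/25
104 hosts -> /25 (126 usable): 192.168.209.128/25
62 hosts -> /26 (62 usable): 192.168.210.0/26
Allocation: 192.168.208.0/24 (196 hosts, 254 usable); 192.168.209.0/25 (117 hosts, 126 usable); 192.168.209.128/25 (104 hosts, 126 usable); 192.168.210.0/26 (62 hosts, 62 usable)


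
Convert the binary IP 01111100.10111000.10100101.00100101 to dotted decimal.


01111100 = 124
10111000 = 184
10100101 = 165
00100101 = 37
IP: 124.184.165.37


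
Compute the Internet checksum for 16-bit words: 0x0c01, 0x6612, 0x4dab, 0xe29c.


Sum all words (with carry folding):
+ 0x0c01 = 0x0c01
+ 0x6612 = 0x7213
+ 0x4dab = 0xbfbe
+ 0xe29c = 0xa25b
One's complement: ~0xa25b
Checksum = 0x5da4


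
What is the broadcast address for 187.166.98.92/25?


Network: 187.166.98.0/25
Host bits = 7
Set all host bits to 1:
Broadcast: 187.166.98.127


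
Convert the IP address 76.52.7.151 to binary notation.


76 = 01001100
52 = 00110100
7 = 00000111
151 = 10010111
Binary: 01001100.00110100.00000111.10010111


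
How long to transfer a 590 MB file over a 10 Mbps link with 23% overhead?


Effective throughput = 10 * (1 - 23/100) = 7.7 Mbps
File size in Mb = 590 * 8 = 4720 Mb
Time = 4720 / 7.7
Time = 612.987 seconds


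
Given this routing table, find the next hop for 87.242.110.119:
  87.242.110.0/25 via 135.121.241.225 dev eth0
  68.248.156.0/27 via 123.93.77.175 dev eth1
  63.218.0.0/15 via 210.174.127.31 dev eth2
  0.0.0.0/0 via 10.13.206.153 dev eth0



Longest prefix match for 87.242.110.119:
  /25 87.242.110.0: MATCH
  /27 68.248.156.0: no
  /15 63.218.0.0: no
  /0 0.0.0.0: MATCH
Selected: next-hop 135.121.241.225 via eth0 (matched /25)


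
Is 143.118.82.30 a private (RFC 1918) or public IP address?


RFC 1918 private ranges:
  10.0.0.0/8 (10.0.0.0 - 10.255.255.255)
  172.16.0.0/12 (172.16.0.0 - 172.31.255.255)
  192.168.0.0/16 (192.168.0.0 - 192.168.255.255)
Public (not in any RFC 1918 range)


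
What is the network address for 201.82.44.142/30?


IP:   11001001.01010010.00101100.10001110
Mask: 11111111.11111111.11111111.11111100
AND operation:
Net:  11001001.01010010.00101100.10001100
Network: 201.82.44.140/30


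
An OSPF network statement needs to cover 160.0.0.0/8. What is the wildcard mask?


Subnet mask: 255.0.0.0
Wildcard = 255.255.255.255 - subnet mask
255 - 255 = 0
255 - 0 = 255
255 - 0 = 255
255 - 0 = 255
Wildcard: 0.255.255.255


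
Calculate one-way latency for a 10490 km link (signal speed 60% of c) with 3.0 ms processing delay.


Speed = 0.6 * 3e5 km/s = 180000 km/s
Propagation delay = 10490 / 180000 = 0.0583 s = 58.2778 ms
Processing delay = 3.0 ms
Total one-way latency = 61.2778 ms


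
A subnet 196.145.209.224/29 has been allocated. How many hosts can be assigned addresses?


Host bits = 32 - 29 = 3
Total addresses = 2^3 = 8
Usable = total - 2 (network and broadcast)
Usable hosts: 6


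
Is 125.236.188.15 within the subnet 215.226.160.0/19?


Subnet network: 215.226.160.0
Test IP AND mask: 125.236.160.0
No, 125.236.188.15 is not in 215.226.160.0/19


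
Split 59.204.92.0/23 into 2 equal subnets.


New prefix = 23 + 1 = 24
Each subnet has 256 addresses
  59.204.92.0/24
  59.204.93.0/24
Subnets: 59.204.92.0/24, 59.204.93.0/24


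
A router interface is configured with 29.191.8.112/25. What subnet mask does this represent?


/25 means 25 network bits, 7 host bits
Binary: 11111111111111111111111110000000
Mask: 255.255.255.128


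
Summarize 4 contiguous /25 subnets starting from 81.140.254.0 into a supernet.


Original prefix: /25
Number of subnets: 4 = 2^2
New prefix = 25 - 2 = 23
Supernet: 81.140.254.0/23


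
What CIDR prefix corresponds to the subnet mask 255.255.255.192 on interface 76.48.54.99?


Binary: 11111111.11111111.11111111.11000000
Count leading 1s
Prefix: /26


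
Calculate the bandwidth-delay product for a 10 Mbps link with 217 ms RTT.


BDP = bandwidth * RTT
= 10 Mbps * 217 ms
= 10 * 1e6 * 217 / 1000 bits
= 2170000 bits
= 271250 bytes
= 264.8926 KB
BDP = 2170000 bits (271250 bytes)


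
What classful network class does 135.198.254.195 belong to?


First octet: 135
Binary: 10000111
10xxxxxx -> Class B (128-191)
Class B, default mask 255.255.0.0 (/16)


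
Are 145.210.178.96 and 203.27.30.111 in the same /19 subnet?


Mask: 255.255.224.0
145.210.178.96 AND mask = 145.210.160.0
203.27.30.111 AND mask = 203.27.0.0
No, different subnets (145.210.160.0 vs 203.27.0.0)


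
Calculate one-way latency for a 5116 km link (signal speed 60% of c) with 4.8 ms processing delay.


Speed = 0.6 * 3e5 km/s = 180000 km/s
Propagation delay = 5116 / 180000 = 0.0284 s = 28.4222 ms
Processing delay = 4.8 ms
Total one-way latency = 33.2222 ms


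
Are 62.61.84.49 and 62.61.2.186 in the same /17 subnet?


Mask: 255.255.128.0
62.61.84.49 AND mask = 62.61.0.0
62.61.2.186 AND mask = 62.61.0.0
Yes, same subnet (62.61.0.0)


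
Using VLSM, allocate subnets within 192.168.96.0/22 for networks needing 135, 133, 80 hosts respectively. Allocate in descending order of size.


135 hosts -> /24 (254 usable): 192.168.96.0/24
133 hosts -> /24 (254 usable): 192.168.97.0/24
80 hosts -> /25 (126 usable): 192.168.98.0/25
Allocation: 192.168.96.0/24 (135 hosts, 254 usable); 192.168.97.0/24 (133 hosts, 254 usable); 192.168.98.0/25 (80 hosts, 126 usable)


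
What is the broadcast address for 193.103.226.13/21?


Network: 193.103.224.0/21
Host bits = 11
Set all host bits to 1:
Broadcast: 193.103.231.255


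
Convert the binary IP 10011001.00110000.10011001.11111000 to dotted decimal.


10011001 = 153
00110000 = 48
10011001 = 153
11111000 = 248
IP: 153.48.153.248


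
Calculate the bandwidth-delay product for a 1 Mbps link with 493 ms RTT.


BDP = bandwidth * RTT
= 1 Mbps * 493 ms
= 1 * 1e6 * 493 / 1000 bits
= 493000 bits
= 61625 bytes
= 60.1807 KB
BDP = 493000 bits (61625 bytes)


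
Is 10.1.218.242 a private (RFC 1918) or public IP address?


RFC 1918 private ranges:
  10.0.0.0/8 (10.0.0.0 - 10.255.255.255)
  172.16.0.0/12 (172.16.0.0 - 172.31.255.255)
  192.168.0.0/16 (192.168.0.0 - 192.168.255.255)
Private (in 10.0.0.0/8)


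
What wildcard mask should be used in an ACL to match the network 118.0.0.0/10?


Subnet mask: 255.192.0.0
Wildcard = 255.255.255.255 - subnet mask
255 - 255 = 0
255 - 192 = 63
255 - 0 = 255
255 - 0 = 255
Wildcard: 0.63.255.255


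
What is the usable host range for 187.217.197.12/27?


Network: 187.217.197.0
Broadcast: 187.217.197.31
First usable = network + 1
Last usable = broadcast - 1
Range: 187.217.197.1 to 187.217.197.30


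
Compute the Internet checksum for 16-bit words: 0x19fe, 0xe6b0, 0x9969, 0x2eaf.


Sum all words (with carry folding):
+ 0x19fe = 0x19fe
+ 0xe6b0 = 0x00af
+ 0x9969 = 0x9a18
+ 0x2eaf = 0xc8c7
One's complement: ~0xc8c7
Checksum = 0x3738


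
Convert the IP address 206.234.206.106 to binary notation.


206 = 11001110
234 = 11101010
206 = 11001110
106 = 01101010
Binary: 11001110.11101010.11001110.01101010


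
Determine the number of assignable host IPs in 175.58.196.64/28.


Host bits = 32 - 28 = 4
Total addresses = 2^4 = 16
Usable = total - 2 (network and broadcast)
Usable hosts: 14


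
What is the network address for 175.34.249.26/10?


IP:   10101111.00100010.11111001.00011010
Mask: 11111111.11000000.00000000.00000000
AND operation:
Net:  10101111.00000000.00000000.00000000
Network: 175.0.0.0/10


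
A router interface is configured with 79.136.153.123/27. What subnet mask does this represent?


/27 means 27 network bits, 5 host bits
Binary: 11111111111111111111111111100000
Mask: 255.255.255.224


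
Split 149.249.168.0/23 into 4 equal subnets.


New prefix = 23 + 2 = 25
Each subnet has 128 addresses
  149.249.168.0/25
  149.249.168.128/25
  149.249.169.0/25
  149.249.169.128/25
Subnets: 149.249.168.0/25, 149.249.168.128/25, 149.249.169.0/25, 149.249.169.128/25


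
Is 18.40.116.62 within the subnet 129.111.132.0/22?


Subnet network: 129.111.132.0
Test IP AND mask: 18.40.116.0
No, 18.40.116.62 is not in 129.111.132.0/22


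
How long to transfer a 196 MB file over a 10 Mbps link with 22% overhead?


Effective throughput = 10 * (1 - 22/100) = 7.8 Mbps
File size in Mb = 196 * 8 = 1568 Mb
Time = 1568 / 7.8
Time = 201.0256 seconds


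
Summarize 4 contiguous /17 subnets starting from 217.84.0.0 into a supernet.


Original prefix: /17
Number of subnets: 4 = 2^2
New prefix = 17 - 2 = 15
Supernet: 217.84.0.0/15


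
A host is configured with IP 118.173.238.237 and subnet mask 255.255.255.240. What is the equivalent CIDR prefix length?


Binary: 11111111.11111111.11111111.11110000
Count leading 1s
Prefix: /28


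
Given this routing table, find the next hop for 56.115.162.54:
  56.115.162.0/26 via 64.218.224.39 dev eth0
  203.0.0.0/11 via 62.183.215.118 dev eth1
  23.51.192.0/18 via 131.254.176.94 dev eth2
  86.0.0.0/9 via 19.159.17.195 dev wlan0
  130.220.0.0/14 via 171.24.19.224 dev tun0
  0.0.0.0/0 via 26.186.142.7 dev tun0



Longest prefix match for 56.115.162.54:
  /26 56.115.162.0: MATCH
  /11 203.0.0.0: no
  /18 23.51.192.0: no
  /9 86.0.0.0: no
  /14 130.220.0.0: no
  /0 0.0.0.0: MATCH
Selected: next-hop 64.218.224.39 via eth0 (matched /26)


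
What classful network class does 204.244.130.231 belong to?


First octet: 204
Binary: 11001100
110xxxxx -> Class C (192-223)
Class C, default mask 255.255.255.0 (/24)


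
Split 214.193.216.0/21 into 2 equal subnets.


New prefix = 21 + 1 = 22
Each subnet has 1024 addresses
  214.193.216.0/22
  214.193.220.0/22
Subnets: 214.193.216.0/22, 214.193.220.0/22


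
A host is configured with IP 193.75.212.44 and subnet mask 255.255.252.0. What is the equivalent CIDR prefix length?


Binary: 11111111.11111111.11111100.00000000
Count leading 1s
Prefix: /22


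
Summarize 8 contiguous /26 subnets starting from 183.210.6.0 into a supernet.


Original prefix: /26
Number of subnets: 8 = 2^3
New prefix = 26 - 3 = 23
Supernet: 183.210.6.0/23


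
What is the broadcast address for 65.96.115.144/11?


Network: 65.96.0.0/11
Host bits = 21
Set all host bits to 1:
Broadcast: 65.127.255.255


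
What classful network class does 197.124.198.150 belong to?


First octet: 197
Binary: 11000101
110xxxxx -> Class C (192-223)
Class C, default mask 255.255.255.0 (/24)


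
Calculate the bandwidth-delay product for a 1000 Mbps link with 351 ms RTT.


BDP = bandwidth * RTT
= 1000 Mbps * 351 ms
= 1000 * 1e6 * 351 / 1000 bits
= 351000000 bits
= 43875000 bytes
= 42846.6797 KB
BDP = 351000000 bits (43875000 bytes)


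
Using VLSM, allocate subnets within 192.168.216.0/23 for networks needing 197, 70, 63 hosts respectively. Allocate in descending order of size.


197 hosts -> /24 (254 usable): 192.168.216.0/24
70 hosts -> /25 (126 usable): 192.168.217.0/25
63 hosts -> /25 (126 usable): 192.168.217.128/25
Allocation: 192.168.216.0/24 (197 hosts, 254 usable); 192.168.217.0/25 (70 hosts, 126 usable); 192.168.217.128/25 (63 hosts, 126 usable)


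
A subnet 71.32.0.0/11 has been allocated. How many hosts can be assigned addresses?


Host bits = 32 - 11 = 21
Total addresses = 2^21 = 2097152
Usable = total - 2 (network and broadcast)
Usable hosts: 2097150


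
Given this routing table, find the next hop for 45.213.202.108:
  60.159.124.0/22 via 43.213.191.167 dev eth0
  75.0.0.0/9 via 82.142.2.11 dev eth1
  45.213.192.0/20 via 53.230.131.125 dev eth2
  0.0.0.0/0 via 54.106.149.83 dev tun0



Longest prefix match for 45.213.202.108:
  /22 60.159.124.0: no
  /9 75.0.0.0: no
  /20 45.213.192.0: MATCH
  /0 0.0.0.0: MATCH
Selected: next-hop 53.230.131.125 via eth2 (matched /20)


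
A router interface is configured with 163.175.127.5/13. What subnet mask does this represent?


/13 means 13 network bits, 19 host bits
Binary: 11111111111110000000000000000000
Mask: 255.248.0.0


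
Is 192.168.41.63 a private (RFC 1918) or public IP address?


RFC 1918 private ranges:
  10.0.0.0/8 (10.0.0.0 - 10.255.255.255)
  172.16.0.0/12 (172.16.0.0 - 172.31.255.255)
  192.168.0.0/16 (192.168.0.0 - 192.168.255.255)
Private (in 192.168.0.0/16)


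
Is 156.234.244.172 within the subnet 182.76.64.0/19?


Subnet network: 182.76.64.0
Test IP AND mask: 156.234.224.0
No, 156.234.244.172 is not in 182.76.64.0/19


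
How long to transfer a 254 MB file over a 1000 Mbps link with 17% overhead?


Effective throughput = 1000 * (1 - 17/100) = 830 Mbps
File size in Mb = 254 * 8 = 2032 Mb
Time = 2032 / 830
Time = 2.4482 seconds


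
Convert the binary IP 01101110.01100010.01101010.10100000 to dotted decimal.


01101110 = 110
01100010 = 98
01101010 = 106
10100000 = 160
IP: 110.98.106.160


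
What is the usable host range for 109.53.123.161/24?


Network: 109.53.123.0
Broadcast: 109.53.123.255
First usable = network + 1
Last usable = broadcast - 1
Range: 109.53.123.1 to 109.53.123.254


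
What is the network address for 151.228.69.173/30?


IP:   10010111.11100100.01000101.10101101
Mask: 11111111.11111111.11111111.11111100
AND operation:
Net:  10010111.11100100.01000101.10101100
Network: 151.228.69.172/30


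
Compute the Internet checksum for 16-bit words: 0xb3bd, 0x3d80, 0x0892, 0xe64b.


Sum all words (with carry folding):
+ 0xb3bd = 0xb3bd
+ 0x3d80 = 0xf13d
+ 0x0892 = 0xf9cf
+ 0xe64b = 0xe01b
One's complement: ~0xe01b
Checksum = 0x1fe4


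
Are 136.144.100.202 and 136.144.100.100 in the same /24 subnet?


Mask: 255.255.255.0
136.144.100.202 AND mask = 136.144.100.0
136.144.100.100 AND mask = 136.144.100.0
Yes, same subnet (136.144.100.0)


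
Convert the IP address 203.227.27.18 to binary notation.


203 = 11001011
227 = 11100011
27 = 00011011
18 = 00010010
Binary: 11001011.11100011.00011011.00010010


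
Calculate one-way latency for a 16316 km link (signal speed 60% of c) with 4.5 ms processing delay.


Speed = 0.6 * 3e5 km/s = 180000 km/s
Propagation delay = 16316 / 180000 = 0.0906 s = 90.6444 ms
Processing delay = 4.5 ms
Total one-way latency = 95.1444 ms


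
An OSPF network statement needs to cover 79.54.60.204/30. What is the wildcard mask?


Subnet mask: 255.255.255.252
Wildcard = 255.255.255.255 - subnet mask
255 - 255 = 0
255 - 255 = 0
255 - 255 = 0
255 - 252 = 3
Wildcard: 0.0.0.3


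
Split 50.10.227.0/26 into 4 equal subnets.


New prefix = 26 + 2 = 28
Each subnet has 16 addresses
  50.10.227.0/28
  50.10.227.16/28
  50.10.227.32/28
  50.10.227.48/28
Subnets: 50.10.227.0/28, 50.10.227.16/28, 50.10.227.32/28, 50.10.227.48/28


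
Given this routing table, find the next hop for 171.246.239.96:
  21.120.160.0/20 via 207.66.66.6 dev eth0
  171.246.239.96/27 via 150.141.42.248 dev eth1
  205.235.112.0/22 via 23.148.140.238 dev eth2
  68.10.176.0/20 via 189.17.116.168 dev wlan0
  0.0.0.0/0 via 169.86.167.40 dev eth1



Longest prefix match for 171.246.239.96:
  /20 21.120.160.0: no
  /27 171.246.239.96: MATCH
  /22 205.235.112.0: no
  /20 68.10.176.0: no
  /0 0.0.0.0: MATCH
Selected: next-hop 150.141.42.248 via eth1 (matched /27)


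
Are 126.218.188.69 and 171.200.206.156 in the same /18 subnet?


Mask: 255.255.192.0
126.218.188.69 AND mask = 126.218.128.0
171.200.206.156 AND mask = 171.200.192.0
No, different subnets (126.218.128.0 vs 171.200.192.0)


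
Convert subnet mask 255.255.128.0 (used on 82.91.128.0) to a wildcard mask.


Subnet mask: 255.255.128.0
Wildcard = 255.255.255.255 - subnet mask
255 - 255 = 0
255 - 255 = 0
255 - 128 = 127
255 - 0 = 255
Wildcard: 0.0.127.255


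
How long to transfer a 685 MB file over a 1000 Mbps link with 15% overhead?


Effective throughput = 1000 * (1 - 15/100) = 850 Mbps
File size in Mb = 685 * 8 = 5480 Mb
Time = 5480 / 850
Time = 6.4471 seconds


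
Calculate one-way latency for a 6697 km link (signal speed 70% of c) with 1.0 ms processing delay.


Speed = 0.7 * 3e5 km/s = 210000 km/s
Propagation delay = 6697 / 210000 = 0.0319 s = 31.8905 ms
Processing delay = 1.0 ms
Total one-way latency = 32.8905 ms


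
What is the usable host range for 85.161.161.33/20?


Network: 85.161.160.0
Broadcast: 85.161.175.255
First usable = network + 1
Last usable = broadcast - 1
Range: 85.161.160.1 to 85.161.175.254


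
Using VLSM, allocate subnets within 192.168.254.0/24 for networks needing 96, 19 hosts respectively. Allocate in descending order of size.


96 hosts -> /25 (126 usable): 192.168.254.0/25
19 hosts -> /27 (30 usable): 192.168.254.128/27
Allocation: 192.168.254.0/25 (96 hosts, 126 usable); 192.168.254.128/27 (19 hosts, 30 usable)


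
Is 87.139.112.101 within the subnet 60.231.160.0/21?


Subnet network: 60.231.160.0
Test IP AND mask: 87.139.112.0
No, 87.139.112.101 is not in 60.231.160.0/21


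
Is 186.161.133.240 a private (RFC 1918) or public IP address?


RFC 1918 private ranges:
  10.0.0.0/8 (10.0.0.0 - 10.255.255.255)
  172.16.0.0/12 (172.16.0.0 - 172.31.255.255)
  192.168.0.0/16 (192.168.0.0 - 192.168.255.255)
Public (not in any RFC 1918 range)


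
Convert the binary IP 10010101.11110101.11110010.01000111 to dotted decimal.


10010101 = 149
11110101 = 245
11110010 = 242
01000111 = 71
IP: 149.245.242.71


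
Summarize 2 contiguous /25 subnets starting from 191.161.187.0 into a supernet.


Original prefix: /25
Number of subnets: 2 = 2^1
New prefix = 25 - 1 = 24
Supernet: 191.161.187.0/24


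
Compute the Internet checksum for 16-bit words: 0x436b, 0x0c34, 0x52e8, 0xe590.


Sum all words (with carry folding):
+ 0x436b = 0x436b
+ 0x0c34 = 0x4f9f
+ 0x52e8 = 0xa287
+ 0xe590 = 0x8818
One's complement: ~0x8818
Checksum = 0x77e7


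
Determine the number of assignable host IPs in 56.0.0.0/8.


Host bits = 32 - 8 = 24
Total addresses = 2^24 = 16777216
Usable = total - 2 (network and broadcast)
Usable hosts: 16777214


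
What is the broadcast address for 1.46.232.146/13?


Network: 1.40.0.0/13
Host bits = 19
Set all host bits to 1:
Broadcast: 1.47.255.255


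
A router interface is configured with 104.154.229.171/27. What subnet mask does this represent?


/27 means 27 network bits, 5 host bits
Binary: 11111111111111111111111111100000
Mask: 255.255.255.224


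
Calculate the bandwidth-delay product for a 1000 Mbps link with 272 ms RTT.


BDP = bandwidth * RTT
= 1000 Mbps * 272 ms
= 1000 * 1e6 * 272 / 1000 bits
= 272000000 bits
= 34000000 bytes
= 33203.125 KB
BDP = 272000000 bits (34000000 bytes)


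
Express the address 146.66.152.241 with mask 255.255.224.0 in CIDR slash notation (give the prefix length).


Binary: 11111111.11111111.11100000.00000000
Count leading 1s
Prefix: /19


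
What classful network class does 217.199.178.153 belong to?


First octet: 217
Binary: 11011001
110xxxxx -> Class C (192-223)
Class C, default mask 255.255.255.0 (/24)


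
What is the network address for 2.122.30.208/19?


IP:   00000010.01111010.00011110.11010000
Mask: 11111111.11111111.11100000.00000000
AND operation:
Net:  00000010.01111010.00000000.00000000
Network: 2.122.0.0/19


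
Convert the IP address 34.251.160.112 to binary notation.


34 = 00100010
251 = 11111011
160 = 10100000
112 = 01110000
Binary: 00100010.11111011.10100000.01110000


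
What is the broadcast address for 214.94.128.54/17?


Network: 214.94.128.0/17
Host bits = 15
Set all host bits to 1:
Broadcast: 214.94.255.255


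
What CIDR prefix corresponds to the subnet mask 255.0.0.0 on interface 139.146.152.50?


Binary: 11111111.00000000.00000000.00000000
Count leading 1s
Prefix: /8


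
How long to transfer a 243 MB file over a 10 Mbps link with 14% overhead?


Effective throughput = 10 * (1 - 14/100) = 8.6 Mbps
File size in Mb = 243 * 8 = 1944 Mb
Time = 1944 / 8.6
Time = 226.0465 seconds


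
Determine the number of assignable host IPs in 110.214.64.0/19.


Host bits = 32 - 19 = 13
Total addresses = 2^13 = 8192
Usable = total - 2 (network and broadcast)
Usable hosts: 8190


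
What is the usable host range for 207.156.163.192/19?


Network: 207.156.160.0
Broadcast: 207.156.191.255
First usable = network + 1
Last usable = broadcast - 1
Range: 207.156.160.1 to 207.156.191.254


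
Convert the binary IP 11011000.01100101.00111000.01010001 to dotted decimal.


11011000 = 216
01100101 = 101
00111000 = 56
01010001 = 81
IP: 216.101.56.81


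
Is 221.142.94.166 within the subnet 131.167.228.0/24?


Subnet network: 131.167.228.0
Test IP AND mask: 221.142.94.0
No, 221.142.94.166 is not in 131.167.228.0/24


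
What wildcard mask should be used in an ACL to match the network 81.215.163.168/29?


Subnet mask: 255.255.255.248
Wildcard = 255.255.255.255 - subnet mask
255 - 255 = 0
255 - 255 = 0
255 - 255 = 0
255 - 248 = 7
Wildcard: 0.0.0.7


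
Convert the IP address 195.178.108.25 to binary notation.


195 = 11000011
178 = 10110010
108 = 01101100
25 = 00011001
Binary: 11000011.10110010.01101100.00011001


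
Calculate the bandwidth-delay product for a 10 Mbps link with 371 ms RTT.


BDP = bandwidth * RTT
= 10 Mbps * 371 ms
= 10 * 1e6 * 371 / 1000 bits
= 3710000 bits
= 463750 bytes
= 452.8809 KB
BDP = 3710000 bits (463750 bytes)


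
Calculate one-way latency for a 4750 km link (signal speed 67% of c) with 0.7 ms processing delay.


Speed = 0.67 * 3e5 km/s = 201000 km/s
Propagation delay = 4750 / 201000 = 0.0236 s = 23.6318 ms
Processing delay = 0.7 ms
Total one-way latency = 24.3318 ms


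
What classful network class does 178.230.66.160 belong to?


First octet: 178
Binary: 10110010
10xxxxxx -> Class B (128-191)
Class B, default mask 255.255.0.0 (/16)


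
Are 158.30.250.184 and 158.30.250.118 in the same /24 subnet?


Mask: 255.255.255.0
158.30.250.184 AND mask = 158.30.250.0
158.30.250.118 AND mask = 158.30.250.0
Yes, same subnet (158.30.250.0)


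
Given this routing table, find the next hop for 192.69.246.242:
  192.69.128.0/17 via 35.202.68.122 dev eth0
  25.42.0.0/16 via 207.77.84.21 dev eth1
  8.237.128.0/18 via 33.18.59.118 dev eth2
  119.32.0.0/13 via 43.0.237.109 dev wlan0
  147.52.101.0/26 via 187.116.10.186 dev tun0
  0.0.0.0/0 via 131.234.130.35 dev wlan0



Longest prefix match for 192.69.246.242:
  /17 192.69.128.0: MATCH
  /16 25.42.0.0: no
  /18 8.237.128.0: no
  /13 119.32.0.0: no
  /26 147.52.101.0: no
  /0 0.0.0.0: MATCH
Selected: next-hop 35.202.68.122 via eth0 (matched /17)


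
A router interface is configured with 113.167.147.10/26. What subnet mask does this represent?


/26 means 26 network bits, 6 host bits
Binary: 11111111111111111111111111000000
Mask: 255.255.255.192


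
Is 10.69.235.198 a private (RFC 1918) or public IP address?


RFC 1918 private ranges:
  10.0.0.0/8 (10.0.0.0 - 10.255.255.255)
  172.16.0.0/12 (172.16.0.0 - 172.31.255.255)
  192.168.0.0/16 (192.168.0.0 - 192.168.255.255)
Private (in 10.0.0.0/8)


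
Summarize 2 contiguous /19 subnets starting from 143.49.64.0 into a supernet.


Original prefix: /19
Number of subnets: 2 = 2^1
New prefix = 19 - 1 = 18
Supernet: 143.49.64.0/18


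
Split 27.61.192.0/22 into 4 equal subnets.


New prefix = 22 + 2 = 24
Each subnet has 256 addresses
  27.61.192.0/24
  27.61.193.0/24
  27.61.194.0/24
  27.61.195.0/24
Subnets: 27.61.192.0/24, 27.61.193.0/24, 27.61.194.0/24, 27.61.195.0/24


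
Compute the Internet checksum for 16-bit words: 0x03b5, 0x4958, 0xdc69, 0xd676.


Sum all words (with carry folding):
+ 0x03b5 = 0x03b5
+ 0x4958 = 0x4d0d
+ 0xdc69 = 0x2977
+ 0xd676 = 0xffed
One's complement: ~0xffed
Checksum = 0x0012


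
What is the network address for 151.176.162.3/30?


IP:   10010111.10110000.10100010.00000011
Mask: 11111111.11111111.11111111.11111100
AND operation:
Net:  10010111.10110000.10100010.00000000
Network: 151.176.162.0/30


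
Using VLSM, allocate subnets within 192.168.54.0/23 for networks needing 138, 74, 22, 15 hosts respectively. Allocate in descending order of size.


138 hosts -> /24 (254 usable): 192.168.54.0/24
74 hosts -> /25 (126 usable): 192.168.55.0/25
22 hosts -> /27 (30 usable): 192.168.55.128/27
15 hosts -> /27 (30 usable): 192.168.55.160/27
Allocation: 192.168.54.0/24 (138 hosts, 254 usable); 192.168.55.0/25 (74 hosts, 126 usable); 192.168.55.128/27 (22 hosts, 30 usable); 192.168.55.160/27 (15 hosts, 30 usable)


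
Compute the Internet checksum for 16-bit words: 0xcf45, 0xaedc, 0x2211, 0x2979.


Sum all words (with carry folding):
+ 0xcf45 = 0xcf45
+ 0xaedc = 0x7e22
+ 0x2211 = 0xa033
+ 0x2979 = 0xc9ac
One's complement: ~0xc9ac
Checksum = 0x3653


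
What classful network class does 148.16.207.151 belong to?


First octet: 148
Binary: 10010100
10xxxxxx -> Class B (128-191)
Class B, default mask 255.255.0.0 (/16)


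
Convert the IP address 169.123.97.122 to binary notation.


169 = 10101001
123 = 01111011
97 = 01100001
122 = 01111010
Binary: 10101001.01111011.01100001.01111010


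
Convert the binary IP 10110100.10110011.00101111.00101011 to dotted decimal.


10110100 = 180
10110011 = 179
00101111 = 47
00101011 = 43
IP: 180.179.47.43


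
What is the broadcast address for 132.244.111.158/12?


Network: 132.240.0.0/12
Host bits = 20
Set all host bits to 1:
Broadcast: 132.255.255.255


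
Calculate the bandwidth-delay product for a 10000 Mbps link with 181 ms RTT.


BDP = bandwidth * RTT
= 10000 Mbps * 181 ms
= 10000 * 1e6 * 181 / 1000 bits
= 1810000000 bits
= 226250000 bytes
= 220947.2656 KB
BDP = 1810000000 bits (226250000 bytes)
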